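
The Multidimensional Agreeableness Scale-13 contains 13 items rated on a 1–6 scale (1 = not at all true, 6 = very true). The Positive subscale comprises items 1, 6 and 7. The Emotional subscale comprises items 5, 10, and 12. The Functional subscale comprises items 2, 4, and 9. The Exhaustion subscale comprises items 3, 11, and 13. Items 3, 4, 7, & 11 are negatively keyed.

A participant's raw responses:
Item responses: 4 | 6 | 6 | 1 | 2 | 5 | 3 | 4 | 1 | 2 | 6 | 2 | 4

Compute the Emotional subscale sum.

6

Emotional items: 5, 10, 12.
  item 5: 2
  item 10: 2
  item 12: 2
Sum = 2 + 2 + 2 = 6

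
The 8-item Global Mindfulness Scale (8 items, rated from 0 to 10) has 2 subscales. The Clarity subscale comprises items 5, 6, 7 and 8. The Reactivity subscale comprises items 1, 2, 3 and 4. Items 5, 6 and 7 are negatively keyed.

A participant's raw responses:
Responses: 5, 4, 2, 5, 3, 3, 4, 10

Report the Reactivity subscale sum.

Reactivity items: 1, 2, 3, 4.
  item 1: 5
  item 2: 4
  item 3: 2
  item 4: 5
Sum = 5 + 4 + 2 + 5 = 16

16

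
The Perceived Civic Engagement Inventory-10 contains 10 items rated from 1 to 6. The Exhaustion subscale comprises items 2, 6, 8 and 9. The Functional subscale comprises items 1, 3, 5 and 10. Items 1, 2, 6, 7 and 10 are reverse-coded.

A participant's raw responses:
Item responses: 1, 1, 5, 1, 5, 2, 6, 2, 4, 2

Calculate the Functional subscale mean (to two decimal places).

Functional items: 1, 3, 5, 10.
Of these, items 1 and 10 are reverse-coded; reversed = (1+6) − raw = 7 − raw.
  item 1: 7 − 1 = 6
  item 3: 5
  item 5: 5
  item 10: 7 − 2 = 5
Sum = 6 + 5 + 5 + 5 = 21
Mean = 21 / 4 = 5.25

5.25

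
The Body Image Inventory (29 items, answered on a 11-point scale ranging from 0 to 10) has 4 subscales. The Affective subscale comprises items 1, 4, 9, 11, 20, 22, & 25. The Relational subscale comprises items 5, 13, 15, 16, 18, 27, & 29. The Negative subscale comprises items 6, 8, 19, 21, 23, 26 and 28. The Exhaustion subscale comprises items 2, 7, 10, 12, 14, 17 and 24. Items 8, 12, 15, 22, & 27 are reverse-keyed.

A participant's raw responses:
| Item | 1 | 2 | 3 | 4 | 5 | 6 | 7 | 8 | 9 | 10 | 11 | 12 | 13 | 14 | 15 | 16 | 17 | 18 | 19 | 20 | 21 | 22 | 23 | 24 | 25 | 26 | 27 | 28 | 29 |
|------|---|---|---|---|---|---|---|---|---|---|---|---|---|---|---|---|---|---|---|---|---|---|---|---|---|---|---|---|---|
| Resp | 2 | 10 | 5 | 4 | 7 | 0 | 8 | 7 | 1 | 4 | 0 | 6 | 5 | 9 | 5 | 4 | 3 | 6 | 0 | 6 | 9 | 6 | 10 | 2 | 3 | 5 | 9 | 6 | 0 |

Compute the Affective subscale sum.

Affective items: 1, 4, 9, 11, 20, 22, 25.
Of these, item 22 is reverse-keyed; reverse-coded value = 10 − response.
  item 1: 2
  item 4: 4
  item 9: 1
  item 11: 0
  item 20: 6
  item 22: 10 − 6 = 4
  item 25: 3
Sum = 2 + 4 + 1 + 0 + 6 + 4 + 3 = 20

20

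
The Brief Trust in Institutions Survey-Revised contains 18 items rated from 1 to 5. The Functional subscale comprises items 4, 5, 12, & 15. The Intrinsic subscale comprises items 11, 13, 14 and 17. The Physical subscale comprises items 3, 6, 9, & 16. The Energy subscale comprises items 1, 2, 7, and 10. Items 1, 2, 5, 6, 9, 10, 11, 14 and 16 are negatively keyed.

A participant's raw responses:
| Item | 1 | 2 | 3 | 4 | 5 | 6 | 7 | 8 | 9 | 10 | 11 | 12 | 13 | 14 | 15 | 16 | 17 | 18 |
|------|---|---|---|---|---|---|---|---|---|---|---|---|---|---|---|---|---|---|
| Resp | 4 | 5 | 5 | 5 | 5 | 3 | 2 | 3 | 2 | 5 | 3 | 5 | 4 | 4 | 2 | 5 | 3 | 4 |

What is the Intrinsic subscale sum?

12

Intrinsic items: 11, 13, 14, 17.
Of these, items 11 and 14 are negatively keyed; reverse-coded value = 6 − response.
  item 11: 6 − 3 = 3
  item 13: 4
  item 14: 6 − 4 = 2
  item 17: 3
Sum = 3 + 4 + 2 + 3 = 12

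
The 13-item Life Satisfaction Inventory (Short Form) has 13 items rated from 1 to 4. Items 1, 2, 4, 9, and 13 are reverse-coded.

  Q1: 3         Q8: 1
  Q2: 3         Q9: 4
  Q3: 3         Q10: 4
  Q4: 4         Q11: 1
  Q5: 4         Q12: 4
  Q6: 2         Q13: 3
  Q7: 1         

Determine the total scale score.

28

Raw sum = 37. Reverse-coded items: 1, 2, 4, 9, 13; their raw sum = 17.
Each reversal replaces raw with 5 − raw, changing the total by 5 − 2·raw per item.
Total = 37 + 5·5 − 2·17 = 37 + 25 − 34 = 28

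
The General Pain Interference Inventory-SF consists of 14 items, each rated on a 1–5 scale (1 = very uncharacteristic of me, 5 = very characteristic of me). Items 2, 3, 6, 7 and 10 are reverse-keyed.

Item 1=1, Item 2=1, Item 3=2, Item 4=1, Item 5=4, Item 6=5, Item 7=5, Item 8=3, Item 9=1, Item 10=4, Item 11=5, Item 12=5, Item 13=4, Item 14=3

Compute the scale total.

40

Reverse-coded items (reverse-coded value = 6 − response):
  item 2: 6 − 1 = 5
  item 3: 6 − 2 = 4
  item 6: 6 − 5 = 1
  item 7: 6 − 5 = 1
  item 10: 6 − 4 = 2
After reverse-coding: 1, 5, 4, 1, 4, 1, 1, 3, 1, 2, 5, 5, 4, 3
Total = 1 + 5 + 4 + 1 + 4 + 1 + 1 + 3 + 1 + 2 + 5 + 5 + 4 + 3 = 40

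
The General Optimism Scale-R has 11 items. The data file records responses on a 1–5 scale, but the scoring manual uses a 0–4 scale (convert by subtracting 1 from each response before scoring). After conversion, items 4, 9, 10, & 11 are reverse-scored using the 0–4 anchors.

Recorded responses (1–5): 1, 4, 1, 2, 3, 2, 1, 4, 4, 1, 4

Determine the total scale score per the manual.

18

Convert to 0–4: 0, 3, 0, 1, 2, 1, 0, 3, 3, 0, 3
Reverse-coded (reverse-coded value = 4 − response):
  item 4: 4 − 1 = 3
  item 9: 4 − 3 = 1
  item 10: 4 − 0 = 4
  item 11: 4 − 3 = 1
Scored: 0, 3, 0, 3, 2, 1, 0, 3, 1, 4, 1
Total = 18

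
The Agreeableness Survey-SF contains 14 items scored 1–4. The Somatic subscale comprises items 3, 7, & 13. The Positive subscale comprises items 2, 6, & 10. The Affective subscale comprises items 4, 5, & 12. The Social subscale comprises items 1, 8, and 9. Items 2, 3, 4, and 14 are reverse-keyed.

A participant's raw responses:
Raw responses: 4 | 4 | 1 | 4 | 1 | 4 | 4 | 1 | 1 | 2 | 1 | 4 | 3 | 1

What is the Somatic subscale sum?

Somatic items: 3, 7, 13.
Of these, item 3 is reverse-keyed; reverse-coded value = 5 − response.
  item 3: 5 − 1 = 4
  item 7: 4
  item 13: 3
Sum = 4 + 4 + 3 = 11

11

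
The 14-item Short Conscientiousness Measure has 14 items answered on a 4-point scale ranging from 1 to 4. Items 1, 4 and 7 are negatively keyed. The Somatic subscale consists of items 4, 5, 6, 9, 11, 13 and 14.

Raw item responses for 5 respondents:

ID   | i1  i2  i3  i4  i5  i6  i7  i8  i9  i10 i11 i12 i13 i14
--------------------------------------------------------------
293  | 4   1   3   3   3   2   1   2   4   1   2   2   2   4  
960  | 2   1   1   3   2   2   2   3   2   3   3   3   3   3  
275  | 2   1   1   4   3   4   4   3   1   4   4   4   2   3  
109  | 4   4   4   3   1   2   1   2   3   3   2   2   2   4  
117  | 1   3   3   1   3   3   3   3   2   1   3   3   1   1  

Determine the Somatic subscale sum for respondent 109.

16

Respondent 109 raw: 4, 4, 4, 3, 1, 2, 1, 2, 3, 3, 2, 2, 2, 4.
Somatic items: 4, 5, 6, 9, 11, 13, 14.
Reverse-coded (reverse-coded value = 5 − response):
  item 4: 5 − 3 = 2
  item 5: 1
  item 6: 2
  item 9: 3
  item 11: 2
  item 13: 2
  item 14: 4
Sum = 2 + 1 + 2 + 3 + 2 + 2 + 4 = 16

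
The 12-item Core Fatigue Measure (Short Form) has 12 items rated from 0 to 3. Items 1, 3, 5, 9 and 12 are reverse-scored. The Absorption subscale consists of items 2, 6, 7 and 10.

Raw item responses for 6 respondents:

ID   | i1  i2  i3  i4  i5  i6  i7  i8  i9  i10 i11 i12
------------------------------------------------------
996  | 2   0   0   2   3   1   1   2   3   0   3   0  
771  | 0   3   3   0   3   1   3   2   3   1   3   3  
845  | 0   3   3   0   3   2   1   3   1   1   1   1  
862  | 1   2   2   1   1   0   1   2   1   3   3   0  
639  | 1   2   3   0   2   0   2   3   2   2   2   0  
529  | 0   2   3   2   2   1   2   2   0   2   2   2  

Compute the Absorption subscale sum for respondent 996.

2

Respondent 996 raw: 2, 0, 0, 2, 3, 1, 1, 2, 3, 0, 3, 0.
Absorption items: 2, 6, 7, 10.
Reverse-coded (reversed = (0+3) − raw = 3 − raw):
  item 2: 0
  item 6: 1
  item 7: 1
  item 10: 0
Sum = 0 + 1 + 1 + 0 = 2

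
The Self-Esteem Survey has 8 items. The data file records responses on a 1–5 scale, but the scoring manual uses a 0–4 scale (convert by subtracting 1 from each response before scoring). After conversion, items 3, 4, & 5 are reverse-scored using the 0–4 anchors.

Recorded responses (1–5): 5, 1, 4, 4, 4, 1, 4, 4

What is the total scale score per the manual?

Convert to 0–4: 4, 0, 3, 3, 3, 0, 3, 3
Reverse-coded (reverse-coded value = 4 − response):
  item 3: 4 − 3 = 1
  item 4: 4 − 3 = 1
  item 5: 4 − 3 = 1
Scored: 4, 0, 1, 1, 1, 0, 3, 3
Total = 13

13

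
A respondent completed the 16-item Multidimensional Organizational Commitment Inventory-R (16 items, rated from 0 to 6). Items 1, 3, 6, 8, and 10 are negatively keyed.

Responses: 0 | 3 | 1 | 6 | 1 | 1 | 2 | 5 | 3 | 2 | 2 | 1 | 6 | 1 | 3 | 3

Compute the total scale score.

52

Apply reverse scoring (on a 0–6 scale, reversed = 6 − raw):
  item 1: 6 − 0 = 6
  item 3: 6 − 1 = 5
  item 6: 6 − 1 = 5
  item 8: 6 − 5 = 1
  item 10: 6 − 2 = 4
Scored responses: 6, 3, 5, 6, 1, 5, 2, 1, 3, 4, 2, 1, 6, 1, 3, 3
Total = 6 + 3 + 5 + 6 + 1 + 5 + 2 + 1 + 3 + 4 + 2 + 1 + 6 + 1 + 3 + 3 = 52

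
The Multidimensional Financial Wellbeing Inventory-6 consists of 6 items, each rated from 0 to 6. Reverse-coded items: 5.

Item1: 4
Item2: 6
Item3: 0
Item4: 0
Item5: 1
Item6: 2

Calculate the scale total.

17

Raw sum = 13. Reverse-coded items: 5; their raw sum = 1.
Each reversal replaces raw with 6 − raw, changing the total by 6 − 2·raw per item.
Total = 13 + 1·6 − 2·1 = 13 + 6 − 2 = 17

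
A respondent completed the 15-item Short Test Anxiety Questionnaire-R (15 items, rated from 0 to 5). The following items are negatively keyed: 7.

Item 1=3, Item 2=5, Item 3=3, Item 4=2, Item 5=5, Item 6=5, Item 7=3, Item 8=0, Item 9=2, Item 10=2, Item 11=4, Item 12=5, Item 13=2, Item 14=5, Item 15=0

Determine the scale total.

45

Reverse-coded items (on a 0–5 scale, reversed = 5 − raw):
  item 7: 5 − 3 = 2
Scored responses: 3, 5, 3, 2, 5, 5, 2, 0, 2, 2, 4, 5, 2, 5, 0
Total = 3 + 5 + 3 + 2 + 5 + 5 + 2 + 0 + 2 + 2 + 4 + 5 + 2 + 5 + 0 = 45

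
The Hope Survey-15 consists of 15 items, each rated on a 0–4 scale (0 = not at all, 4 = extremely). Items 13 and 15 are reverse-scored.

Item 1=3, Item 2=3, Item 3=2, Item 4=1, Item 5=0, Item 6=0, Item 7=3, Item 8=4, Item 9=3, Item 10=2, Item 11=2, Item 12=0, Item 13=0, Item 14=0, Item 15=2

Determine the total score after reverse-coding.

29

Apply reverse scoring (reverse-coded value = 4 − response):
  item 13: 4 − 0 = 4
  item 15: 4 − 2 = 2
After reverse-coding: 3, 3, 2, 1, 0, 0, 3, 4, 3, 2, 2, 0, 4, 0, 2
Total = 3 + 3 + 2 + 1 + 0 + 0 + 3 + 4 + 3 + 2 + 2 + 0 + 4 + 0 + 2 = 29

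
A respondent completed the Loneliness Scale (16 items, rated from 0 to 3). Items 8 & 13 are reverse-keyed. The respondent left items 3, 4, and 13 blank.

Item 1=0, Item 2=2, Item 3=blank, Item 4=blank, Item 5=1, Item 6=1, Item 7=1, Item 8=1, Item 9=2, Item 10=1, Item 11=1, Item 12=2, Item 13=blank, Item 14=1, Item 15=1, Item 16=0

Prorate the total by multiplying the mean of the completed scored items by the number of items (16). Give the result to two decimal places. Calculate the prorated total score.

18.46

Reverse-coded (reversed = (0+3) − raw = 3 − raw):
  item 8: 3 − 1 = 2
Completed scored items (13 of 16): 0, 2, 1, 1, 1, 2, 2, 1, 1, 2, 1, 1, 0; sum = 15.
Person mean = 15 / 13 ≈ 1.1538
Prorated total = (15 / 13) × 16 = 18.46 (to 2 dp)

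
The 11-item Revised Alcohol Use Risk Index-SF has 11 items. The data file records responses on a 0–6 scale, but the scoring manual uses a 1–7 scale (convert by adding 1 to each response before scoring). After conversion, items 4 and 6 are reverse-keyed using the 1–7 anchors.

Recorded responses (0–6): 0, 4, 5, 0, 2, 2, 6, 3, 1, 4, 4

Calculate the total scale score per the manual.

Convert to 1–7: 1, 5, 6, 1, 3, 3, 7, 4, 2, 5, 5
Reverse-coded (on a 1–7 scale, reversed = 8 − raw):
  item 4: 8 − 1 = 7
  item 6: 8 − 3 = 5
Scored: 1, 5, 6, 7, 3, 5, 7, 4, 2, 5, 5
Total = 50

50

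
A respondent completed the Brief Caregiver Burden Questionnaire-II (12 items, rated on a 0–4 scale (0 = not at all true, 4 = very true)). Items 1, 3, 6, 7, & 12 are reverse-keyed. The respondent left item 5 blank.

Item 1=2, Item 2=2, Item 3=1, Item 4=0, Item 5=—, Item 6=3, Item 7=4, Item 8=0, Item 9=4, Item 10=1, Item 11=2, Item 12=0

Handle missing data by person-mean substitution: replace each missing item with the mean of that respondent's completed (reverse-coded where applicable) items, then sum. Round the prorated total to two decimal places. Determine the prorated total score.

20.73

Reverse-coded (reversed = (0+4) − raw = 4 − raw):
  item 1: 4 − 2 = 2
  item 3: 4 − 1 = 3
  item 6: 4 − 3 = 1
  item 7: 4 − 4 = 0
  item 12: 4 − 0 = 4
Completed scored items (11 of 12): 2, 2, 3, 0, 1, 0, 0, 4, 1, 2, 4; sum = 19.
Person mean = 19 / 11 ≈ 1.7273
Prorated total = (19 / 11) × 12 = 20.73 (to 2 dp)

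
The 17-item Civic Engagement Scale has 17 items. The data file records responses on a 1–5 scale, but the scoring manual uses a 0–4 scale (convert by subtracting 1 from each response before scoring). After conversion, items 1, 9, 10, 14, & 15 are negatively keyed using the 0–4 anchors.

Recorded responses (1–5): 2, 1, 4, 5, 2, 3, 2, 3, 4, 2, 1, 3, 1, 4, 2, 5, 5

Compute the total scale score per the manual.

Convert to 0–4: 1, 0, 3, 4, 1, 2, 1, 2, 3, 1, 0, 2, 0, 3, 1, 4, 4
Reverse-coded (reverse-coded value = 4 − response):
  item 1: 4 − 1 = 3
  item 9: 4 − 3 = 1
  item 10: 4 − 1 = 3
  item 14: 4 − 3 = 1
  item 15: 4 − 1 = 3
Scored: 3, 0, 3, 4, 1, 2, 1, 2, 1, 3, 0, 2, 0, 1, 3, 4, 4
Total = 34

34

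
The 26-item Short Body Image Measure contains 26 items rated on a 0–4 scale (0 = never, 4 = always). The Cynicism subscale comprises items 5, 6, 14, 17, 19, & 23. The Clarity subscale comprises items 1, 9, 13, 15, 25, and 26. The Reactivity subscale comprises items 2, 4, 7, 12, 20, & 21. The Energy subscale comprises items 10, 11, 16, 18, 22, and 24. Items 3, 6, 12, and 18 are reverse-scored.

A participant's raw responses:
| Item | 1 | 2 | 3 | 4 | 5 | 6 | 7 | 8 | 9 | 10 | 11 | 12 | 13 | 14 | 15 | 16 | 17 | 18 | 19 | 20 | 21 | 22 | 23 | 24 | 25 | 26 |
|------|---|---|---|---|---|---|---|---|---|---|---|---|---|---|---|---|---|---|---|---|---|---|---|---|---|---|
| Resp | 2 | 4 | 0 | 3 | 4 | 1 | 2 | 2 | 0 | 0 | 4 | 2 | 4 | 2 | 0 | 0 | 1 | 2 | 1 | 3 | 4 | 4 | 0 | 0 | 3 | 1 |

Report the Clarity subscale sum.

10

Clarity items: 1, 9, 13, 15, 25, 26.
  item 1: 2
  item 9: 0
  item 13: 4
  item 15: 0
  item 25: 3
  item 26: 1
Sum = 2 + 0 + 4 + 0 + 3 + 1 = 10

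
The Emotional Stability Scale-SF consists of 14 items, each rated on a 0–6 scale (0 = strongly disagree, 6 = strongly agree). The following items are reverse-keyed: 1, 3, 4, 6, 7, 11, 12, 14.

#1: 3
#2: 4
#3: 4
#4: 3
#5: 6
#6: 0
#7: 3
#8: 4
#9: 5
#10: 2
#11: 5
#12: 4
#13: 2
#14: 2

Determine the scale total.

Apply reverse scoring (reverse-coded value = 6 − response):
  item 1: 6 − 3 = 3
  item 3: 6 − 4 = 2
  item 4: 6 − 3 = 3
  item 6: 6 − 0 = 6
  item 7: 6 − 3 = 3
  item 11: 6 − 5 = 1
  item 12: 6 − 4 = 2
  item 14: 6 − 2 = 4
Scored items: 3, 4, 2, 3, 6, 6, 3, 4, 5, 2, 1, 2, 2, 4
Total = 3 + 4 + 2 + 3 + 6 + 6 + 3 + 4 + 5 + 2 + 1 + 2 + 2 + 4 = 47

47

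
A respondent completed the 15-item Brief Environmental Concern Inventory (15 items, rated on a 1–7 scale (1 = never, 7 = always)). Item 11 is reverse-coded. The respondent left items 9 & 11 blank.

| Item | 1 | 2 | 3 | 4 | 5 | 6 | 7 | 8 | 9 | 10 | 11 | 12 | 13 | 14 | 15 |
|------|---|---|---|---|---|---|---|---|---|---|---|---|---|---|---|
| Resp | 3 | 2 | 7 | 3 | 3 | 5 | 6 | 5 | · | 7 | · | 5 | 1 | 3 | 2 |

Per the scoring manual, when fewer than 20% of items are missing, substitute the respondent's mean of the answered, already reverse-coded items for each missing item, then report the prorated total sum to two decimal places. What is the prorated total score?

Reverse-coded (on a 1–7 scale, reversed = 8 − raw):
Completed scored items (13 of 15): 3, 2, 7, 3, 3, 5, 6, 5, 7, 5, 1, 3, 2; sum = 52.
Person mean = 52 / 13 ≈ 4.0000
Prorated total = (52 / 13) × 15 = 60.00 (to 2 dp)

60.00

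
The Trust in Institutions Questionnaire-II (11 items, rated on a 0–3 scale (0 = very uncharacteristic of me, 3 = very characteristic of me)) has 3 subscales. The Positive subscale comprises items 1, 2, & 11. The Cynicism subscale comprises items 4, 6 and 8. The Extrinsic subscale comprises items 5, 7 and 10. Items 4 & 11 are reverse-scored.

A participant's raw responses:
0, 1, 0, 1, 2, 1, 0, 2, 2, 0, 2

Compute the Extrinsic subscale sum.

Extrinsic items: 5, 7, 10.
  item 5: 2
  item 7: 0
  item 10: 0
Sum = 2 + 0 + 0 = 2

2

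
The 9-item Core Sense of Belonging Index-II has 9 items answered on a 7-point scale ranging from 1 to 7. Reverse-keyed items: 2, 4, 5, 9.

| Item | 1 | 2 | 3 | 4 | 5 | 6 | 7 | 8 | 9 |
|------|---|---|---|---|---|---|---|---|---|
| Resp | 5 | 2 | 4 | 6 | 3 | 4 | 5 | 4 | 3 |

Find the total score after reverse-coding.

40

Reversing items 2, 4, 5 and 9 with 8 − raw:
Total = 5 + (8−2) + 4 + (8−6) + (8−3) + 4 + 5 + 4 + (8−3)
      = 5 + 6 + 4 + 2 + 5 + 4 + 5 + 4 + 5 = 40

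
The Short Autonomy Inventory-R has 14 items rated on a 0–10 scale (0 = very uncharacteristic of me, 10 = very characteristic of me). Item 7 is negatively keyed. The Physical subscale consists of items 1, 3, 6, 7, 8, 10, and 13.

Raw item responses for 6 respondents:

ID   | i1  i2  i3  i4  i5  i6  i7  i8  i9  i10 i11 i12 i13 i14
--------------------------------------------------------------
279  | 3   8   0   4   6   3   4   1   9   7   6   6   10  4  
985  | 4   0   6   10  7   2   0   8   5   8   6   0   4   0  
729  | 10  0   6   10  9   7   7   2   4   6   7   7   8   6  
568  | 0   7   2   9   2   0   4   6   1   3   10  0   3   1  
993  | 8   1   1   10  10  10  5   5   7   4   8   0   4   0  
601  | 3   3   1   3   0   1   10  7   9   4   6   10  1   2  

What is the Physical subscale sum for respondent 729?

Respondent 729 raw: 10, 0, 6, 10, 9, 7, 7, 2, 4, 6, 7, 7, 8, 6.
Physical items: 1, 3, 6, 7, 8, 10, 13.
Reverse-coded (on a 0–10 scale, reversed = 10 − raw):
  item 1: 10
  item 3: 6
  item 6: 7
  item 7: 10 − 7 = 3
  item 8: 2
  item 10: 6
  item 13: 8
Sum = 10 + 6 + 7 + 3 + 2 + 6 + 8 = 42

42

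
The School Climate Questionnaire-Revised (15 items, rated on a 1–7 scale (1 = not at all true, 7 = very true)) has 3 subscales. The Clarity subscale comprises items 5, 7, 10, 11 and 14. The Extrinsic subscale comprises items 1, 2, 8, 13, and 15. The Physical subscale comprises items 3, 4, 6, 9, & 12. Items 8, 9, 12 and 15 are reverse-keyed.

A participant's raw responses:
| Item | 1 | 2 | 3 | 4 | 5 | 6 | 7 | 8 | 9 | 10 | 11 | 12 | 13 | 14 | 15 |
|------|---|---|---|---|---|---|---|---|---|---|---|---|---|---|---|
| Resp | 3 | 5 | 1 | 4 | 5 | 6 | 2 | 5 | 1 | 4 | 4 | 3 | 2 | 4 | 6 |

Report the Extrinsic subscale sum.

15

Extrinsic items: 1, 2, 8, 13, 15.
Of these, items 8 and 15 are reverse-keyed; reversed = (1+7) − raw = 8 − raw.
  item 1: 3
  item 2: 5
  item 8: 8 − 5 = 3
  item 13: 2
  item 15: 8 − 6 = 2
Sum = 3 + 5 + 3 + 2 + 2 = 15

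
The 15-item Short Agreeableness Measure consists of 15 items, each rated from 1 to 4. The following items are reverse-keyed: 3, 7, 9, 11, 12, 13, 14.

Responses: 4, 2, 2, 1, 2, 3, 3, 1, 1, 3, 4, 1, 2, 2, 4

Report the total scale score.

40

Reversing items 3, 7, 9, 11, 12, 13, & 14 with 5 − raw:
Total = 4 + 2 + (5−2) + 1 + 2 + 3 + (5−3) + 1 + (5−1) + 3 + (5−4) + (5−1) + (5−2) + (5−2) + 4
      = 4 + 2 + 3 + 1 + 2 + 3 + 2 + 1 + 4 + 3 + 1 + 4 + 3 + 3 + 4 = 40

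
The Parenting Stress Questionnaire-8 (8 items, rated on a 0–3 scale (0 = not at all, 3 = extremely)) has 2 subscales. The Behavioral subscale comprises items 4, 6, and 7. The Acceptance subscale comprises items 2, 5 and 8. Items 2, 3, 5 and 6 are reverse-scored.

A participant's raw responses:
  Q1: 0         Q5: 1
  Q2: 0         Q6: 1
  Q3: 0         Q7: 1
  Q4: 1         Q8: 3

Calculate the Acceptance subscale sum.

8

Acceptance items: 2, 5, 8.
Of these, items 2 and 5 are reverse-scored; reverse-coded value = 3 − response.
  item 2: 3 − 0 = 3
  item 5: 3 − 1 = 2
  item 8: 3
Sum = 3 + 2 + 3 = 8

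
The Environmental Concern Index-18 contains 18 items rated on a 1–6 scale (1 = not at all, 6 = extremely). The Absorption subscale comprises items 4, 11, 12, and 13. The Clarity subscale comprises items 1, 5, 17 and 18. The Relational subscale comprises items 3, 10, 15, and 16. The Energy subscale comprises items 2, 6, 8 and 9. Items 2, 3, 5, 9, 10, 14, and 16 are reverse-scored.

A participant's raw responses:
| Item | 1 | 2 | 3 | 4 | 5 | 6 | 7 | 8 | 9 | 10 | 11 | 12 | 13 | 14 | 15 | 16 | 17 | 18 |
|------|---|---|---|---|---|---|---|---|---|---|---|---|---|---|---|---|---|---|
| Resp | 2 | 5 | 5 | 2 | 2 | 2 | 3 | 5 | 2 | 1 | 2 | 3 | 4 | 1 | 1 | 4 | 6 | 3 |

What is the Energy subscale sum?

14

Energy items: 2, 6, 8, 9.
Of these, items 2 and 9 are reverse-scored; on a 1–6 scale, reversed = 7 − raw.
  item 2: 7 − 5 = 2
  item 6: 2
  item 8: 5
  item 9: 7 − 2 = 5
Sum = 2 + 2 + 5 + 5 = 14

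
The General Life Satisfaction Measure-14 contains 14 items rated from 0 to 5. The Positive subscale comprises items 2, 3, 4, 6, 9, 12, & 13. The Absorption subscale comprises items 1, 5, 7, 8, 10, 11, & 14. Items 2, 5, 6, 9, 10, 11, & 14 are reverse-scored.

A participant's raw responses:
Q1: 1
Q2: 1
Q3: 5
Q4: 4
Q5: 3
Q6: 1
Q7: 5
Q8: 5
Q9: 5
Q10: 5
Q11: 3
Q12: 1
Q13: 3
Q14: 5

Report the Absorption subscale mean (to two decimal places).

Absorption items: 1, 5, 7, 8, 10, 11, 14.
Of these, items 5, 10, 11, and 14 are reverse-scored; reverse-coded value = 5 − response.
  item 1: 1
  item 5: 5 − 3 = 2
  item 7: 5
  item 8: 5
  item 10: 5 − 5 = 0
  item 11: 5 − 3 = 2
  item 14: 5 − 5 = 0
Sum = 1 + 2 + 5 + 5 + 0 + 2 + 0 = 15
Mean = 15 / 7 = 2.14

2.14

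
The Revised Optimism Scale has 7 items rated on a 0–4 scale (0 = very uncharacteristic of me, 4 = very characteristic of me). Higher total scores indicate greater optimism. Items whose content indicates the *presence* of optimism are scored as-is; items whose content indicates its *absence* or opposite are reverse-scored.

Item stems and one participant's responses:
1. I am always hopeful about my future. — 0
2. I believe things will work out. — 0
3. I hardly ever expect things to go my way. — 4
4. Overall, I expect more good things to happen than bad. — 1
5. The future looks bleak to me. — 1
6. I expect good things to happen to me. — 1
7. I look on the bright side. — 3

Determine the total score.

8

Items 3, 5 describe the absence/opposite of optimism → reverse-score.
on a 0–4 scale, reversed = 4 − raw.
  item 1: 0
  item 2: 0
  item 3: 4 − 4 = 0
  item 4: 1
  item 5: 4 − 1 = 3
  item 6: 1
  item 7: 3
Total = 0 + 0 + 0 + 1 + 3 + 1 + 3 = 8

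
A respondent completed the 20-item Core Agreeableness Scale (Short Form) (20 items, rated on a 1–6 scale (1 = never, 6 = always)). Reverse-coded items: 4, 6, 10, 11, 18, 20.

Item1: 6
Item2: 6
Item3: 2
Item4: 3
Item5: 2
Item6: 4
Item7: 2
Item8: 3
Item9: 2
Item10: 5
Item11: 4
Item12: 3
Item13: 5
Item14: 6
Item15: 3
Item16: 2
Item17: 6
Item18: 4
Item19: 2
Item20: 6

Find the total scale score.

66

Reversing items 4, 6, 10, 11, 18, & 20 with 7 − raw:
Total = 6 + 6 + 2 + (7−3) + 2 + (7−4) + 2 + 3 + 2 + (7−5) + (7−4) + 3 + 5 + 6 + 3 + 2 + 6 + (7−4) + 2 + (7−6)
      = 6 + 6 + 2 + 4 + 2 + 3 + 2 + 3 + 2 + 2 + 3 + 3 + 5 + 6 + 3 + 2 + 6 + 3 + 2 + 1 = 66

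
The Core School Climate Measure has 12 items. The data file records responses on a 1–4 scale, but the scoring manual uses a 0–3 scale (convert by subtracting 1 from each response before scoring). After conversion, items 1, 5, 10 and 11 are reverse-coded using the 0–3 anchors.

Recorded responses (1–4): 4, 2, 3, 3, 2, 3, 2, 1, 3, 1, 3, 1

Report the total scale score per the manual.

16

Convert to 0–3: 3, 1, 2, 2, 1, 2, 1, 0, 2, 0, 2, 0
Reverse-coded (on a 0–3 scale, reversed = 3 − raw):
  item 1: 3 − 3 = 0
  item 5: 3 − 1 = 2
  item 10: 3 − 0 = 3
  item 11: 3 − 2 = 1
Scored: 0, 1, 2, 2, 2, 2, 1, 0, 2, 3, 1, 0
Total = 16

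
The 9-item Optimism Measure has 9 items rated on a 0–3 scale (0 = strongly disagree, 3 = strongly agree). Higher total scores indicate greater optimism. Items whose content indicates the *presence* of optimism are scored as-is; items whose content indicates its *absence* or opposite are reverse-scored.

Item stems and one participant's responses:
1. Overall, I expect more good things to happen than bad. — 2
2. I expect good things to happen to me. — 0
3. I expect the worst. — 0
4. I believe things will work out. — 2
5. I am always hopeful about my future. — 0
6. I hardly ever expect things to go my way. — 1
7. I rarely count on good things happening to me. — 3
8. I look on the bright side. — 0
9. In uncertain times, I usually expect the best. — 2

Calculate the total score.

11

Items 3, 6, 7 describe the absence/opposite of optimism → reverse-score.
on a 0–3 scale, reversed = 3 − raw.
  item 1: 2
  item 2: 0
  item 3: 3 − 0 = 3
  item 4: 2
  item 5: 0
  item 6: 3 − 1 = 2
  item 7: 3 − 3 = 0
  item 8: 0
  item 9: 2
Total = 2 + 0 + 3 + 2 + 0 + 2 + 0 + 0 + 2 = 11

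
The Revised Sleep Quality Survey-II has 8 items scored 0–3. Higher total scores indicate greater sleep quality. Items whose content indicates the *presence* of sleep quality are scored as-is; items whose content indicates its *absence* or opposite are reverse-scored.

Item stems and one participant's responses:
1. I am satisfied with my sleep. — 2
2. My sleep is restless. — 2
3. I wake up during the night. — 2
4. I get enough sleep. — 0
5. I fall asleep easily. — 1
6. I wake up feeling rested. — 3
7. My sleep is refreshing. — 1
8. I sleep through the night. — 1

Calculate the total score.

Items 2, 3 describe the absence/opposite of sleep quality → reverse-score.
on a 0–3 scale, reversed = 3 − raw.
  item 1: 2
  item 2: 3 − 2 = 1
  item 3: 3 − 2 = 1
  item 4: 0
  item 5: 1
  item 6: 3
  item 7: 1
  item 8: 1
Total = 2 + 1 + 1 + 0 + 1 + 3 + 1 + 1 = 10

10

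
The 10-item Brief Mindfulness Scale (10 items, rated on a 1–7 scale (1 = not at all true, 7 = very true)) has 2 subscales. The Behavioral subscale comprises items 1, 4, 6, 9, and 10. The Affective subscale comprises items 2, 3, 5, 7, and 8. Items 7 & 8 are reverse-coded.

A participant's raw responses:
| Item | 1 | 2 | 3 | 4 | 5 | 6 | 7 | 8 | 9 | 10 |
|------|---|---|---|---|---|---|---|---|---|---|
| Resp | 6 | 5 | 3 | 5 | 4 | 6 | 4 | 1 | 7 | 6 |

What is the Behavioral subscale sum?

Behavioral items: 1, 4, 6, 9, 10.
  item 1: 6
  item 4: 5
  item 6: 6
  item 9: 7
  item 10: 6
Sum = 6 + 5 + 6 + 7 + 6 = 30

30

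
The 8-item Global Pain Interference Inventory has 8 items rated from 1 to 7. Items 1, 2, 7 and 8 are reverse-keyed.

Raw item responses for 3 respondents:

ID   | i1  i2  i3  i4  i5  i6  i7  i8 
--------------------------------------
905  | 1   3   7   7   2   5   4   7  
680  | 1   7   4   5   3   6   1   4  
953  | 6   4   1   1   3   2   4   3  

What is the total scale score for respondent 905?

Respondent 905 raw: 1, 3, 7, 7, 2, 5, 4, 7.
Reverse-coded (reversed = (1+7) − raw = 8 − raw):
  item 1: 8 − 1 = 7
  item 2: 8 − 3 = 5
  item 3: 7
  item 4: 7
  item 5: 2
  item 6: 5
  item 7: 8 − 4 = 4
  item 8: 8 − 7 = 1
Sum = 7 + 5 + 7 + 7 + 2 + 5 + 4 + 1 = 38

38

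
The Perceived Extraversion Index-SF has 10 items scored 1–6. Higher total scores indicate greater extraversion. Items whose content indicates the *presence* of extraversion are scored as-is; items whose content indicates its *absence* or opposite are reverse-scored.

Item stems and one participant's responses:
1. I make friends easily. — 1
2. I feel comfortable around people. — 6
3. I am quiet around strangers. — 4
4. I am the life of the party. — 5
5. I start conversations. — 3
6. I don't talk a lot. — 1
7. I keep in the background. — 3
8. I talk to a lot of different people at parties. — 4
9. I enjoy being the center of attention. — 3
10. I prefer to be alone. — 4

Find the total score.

38

Items 3, 6, 7, 10 describe the absence/opposite of extraversion → reverse-score.
reverse-coded value = 7 − response.
  item 1: 1
  item 2: 6
  item 3: 7 − 4 = 3
  item 4: 5
  item 5: 3
  item 6: 7 − 1 = 6
  item 7: 7 − 3 = 4
  item 8: 4
  item 9: 3
  item 10: 7 − 4 = 3
Total = 1 + 6 + 3 + 5 + 3 + 6 + 4 + 4 + 3 + 3 = 38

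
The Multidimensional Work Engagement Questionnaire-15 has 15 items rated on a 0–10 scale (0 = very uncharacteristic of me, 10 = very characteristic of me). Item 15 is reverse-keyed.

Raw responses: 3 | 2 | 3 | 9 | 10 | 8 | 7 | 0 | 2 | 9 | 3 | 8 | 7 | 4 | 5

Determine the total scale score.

Reverse-keyed items use 10 − raw:
  item 15: 10 − 5 = 5
After reverse-coding: 3, 2, 3, 9, 10, 8, 7, 0, 2, 9, 3, 8, 7, 4, 5
Total = 3 + 2 + 3 + 9 + 10 + 8 + 7 + 0 + 2 + 9 + 3 + 8 + 7 + 4 + 5 = 80

80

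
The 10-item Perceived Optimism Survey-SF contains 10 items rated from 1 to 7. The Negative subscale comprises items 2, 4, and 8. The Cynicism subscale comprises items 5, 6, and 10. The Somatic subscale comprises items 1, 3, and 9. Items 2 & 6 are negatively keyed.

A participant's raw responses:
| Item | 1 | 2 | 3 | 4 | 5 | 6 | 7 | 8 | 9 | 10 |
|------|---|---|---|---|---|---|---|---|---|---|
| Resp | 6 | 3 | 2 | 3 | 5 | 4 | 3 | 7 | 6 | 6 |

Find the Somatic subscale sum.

Somatic items: 1, 3, 9.
  item 1: 6
  item 3: 2
  item 9: 6
Sum = 6 + 2 + 6 = 14

14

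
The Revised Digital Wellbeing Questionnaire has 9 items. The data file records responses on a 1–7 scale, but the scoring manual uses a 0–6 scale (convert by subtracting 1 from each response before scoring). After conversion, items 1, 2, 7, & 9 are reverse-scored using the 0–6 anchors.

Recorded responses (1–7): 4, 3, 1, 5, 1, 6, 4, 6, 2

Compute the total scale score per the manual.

29

Convert to 0–6: 3, 2, 0, 4, 0, 5, 3, 5, 1
Reverse-coded (reverse-coded value = 6 − response):
  item 1: 6 − 3 = 3
  item 2: 6 − 2 = 4
  item 7: 6 − 3 = 3
  item 9: 6 − 1 = 5
Scored: 3, 4, 0, 4, 0, 5, 3, 5, 5
Total = 29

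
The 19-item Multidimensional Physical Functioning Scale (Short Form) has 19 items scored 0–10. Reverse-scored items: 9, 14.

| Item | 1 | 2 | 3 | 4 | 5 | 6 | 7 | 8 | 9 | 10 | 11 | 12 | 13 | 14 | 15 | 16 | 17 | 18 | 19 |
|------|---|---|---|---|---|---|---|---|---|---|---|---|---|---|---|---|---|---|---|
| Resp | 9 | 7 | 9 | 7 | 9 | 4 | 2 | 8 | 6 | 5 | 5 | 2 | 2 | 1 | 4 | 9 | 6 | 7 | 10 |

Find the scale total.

118

Reversing items 9 & 14 with 10 − raw:
Total = 9 + 7 + 9 + 7 + 9 + 4 + 2 + 8 + (10−6) + 5 + 5 + 2 + 2 + (10−1) + 4 + 9 + 6 + 7 + 10
      = 9 + 7 + 9 + 7 + 9 + 4 + 2 + 8 + 4 + 5 + 5 + 2 + 2 + 9 + 4 + 9 + 6 + 7 + 10 = 118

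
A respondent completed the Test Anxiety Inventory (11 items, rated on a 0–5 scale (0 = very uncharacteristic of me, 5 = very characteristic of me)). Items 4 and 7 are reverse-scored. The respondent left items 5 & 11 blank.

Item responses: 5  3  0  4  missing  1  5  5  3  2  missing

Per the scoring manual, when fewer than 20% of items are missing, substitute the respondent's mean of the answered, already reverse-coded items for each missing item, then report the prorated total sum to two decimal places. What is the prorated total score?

24.44

Reverse-coded (reverse-coded value = 5 − response):
  item 4: 5 − 4 = 1
  item 7: 5 − 5 = 0
Completed scored items (9 of 11): 5, 3, 0, 1, 1, 0, 5, 3, 2; sum = 20.
Person mean = 20 / 9 ≈ 2.2222
Prorated total = (20 / 9) × 11 = 24.44 (to 2 dp)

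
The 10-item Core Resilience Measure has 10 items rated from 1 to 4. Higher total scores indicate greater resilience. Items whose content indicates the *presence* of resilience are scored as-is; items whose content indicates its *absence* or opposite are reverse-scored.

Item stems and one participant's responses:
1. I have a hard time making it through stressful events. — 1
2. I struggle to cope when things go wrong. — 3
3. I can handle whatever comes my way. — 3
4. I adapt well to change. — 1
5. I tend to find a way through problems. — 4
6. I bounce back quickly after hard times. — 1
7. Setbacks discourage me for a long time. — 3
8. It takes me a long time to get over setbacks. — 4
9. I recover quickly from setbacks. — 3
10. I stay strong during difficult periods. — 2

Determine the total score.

23

Items 1, 2, 7, 8 describe the absence/opposite of resilience → reverse-score.
on a 1–4 scale, reversed = 5 − raw.
  item 1: 5 − 1 = 4
  item 2: 5 − 3 = 2
  item 3: 3
  item 4: 1
  item 5: 4
  item 6: 1
  item 7: 5 − 3 = 2
  item 8: 5 − 4 = 1
  item 9: 3
  item 10: 2
Total = 4 + 2 + 3 + 1 + 4 + 1 + 2 + 1 + 3 + 2 = 23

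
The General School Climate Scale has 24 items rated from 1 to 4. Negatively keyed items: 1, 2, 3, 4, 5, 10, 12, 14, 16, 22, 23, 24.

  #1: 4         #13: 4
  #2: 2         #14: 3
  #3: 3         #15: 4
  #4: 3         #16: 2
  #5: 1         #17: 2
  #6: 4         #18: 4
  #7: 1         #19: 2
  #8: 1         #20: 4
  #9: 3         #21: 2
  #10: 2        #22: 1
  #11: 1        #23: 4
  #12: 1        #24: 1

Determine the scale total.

65

Reverse-coded items (reversed = (1+4) − raw = 5 − raw):
  item 1: 5 − 4 = 1
  item 2: 5 − 2 = 3
  item 3: 5 − 3 = 2
  item 4: 5 − 3 = 2
  item 5: 5 − 1 = 4
  item 10: 5 − 2 = 3
  item 12: 5 − 1 = 4
  item 14: 5 − 3 = 2
  item 16: 5 − 2 = 3
  item 22: 5 − 1 = 4
  item 23: 5 − 4 = 1
  item 24: 5 − 1 = 4
Scored responses: 1, 3, 2, 2, 4, 4, 1, 1, 3, 3, 1, 4, 4, 2, 4, 3, 2, 4, 2, 4, 2, 4, 1, 4
Total = 1 + 3 + 2 + 2 + 4 + 4 + 1 + 1 + 3 + 3 + 1 + 4 + 4 + 2 + 4 + 3 + 2 + 4 + 2 + 4 + 2 + 4 + 1 + 4 = 65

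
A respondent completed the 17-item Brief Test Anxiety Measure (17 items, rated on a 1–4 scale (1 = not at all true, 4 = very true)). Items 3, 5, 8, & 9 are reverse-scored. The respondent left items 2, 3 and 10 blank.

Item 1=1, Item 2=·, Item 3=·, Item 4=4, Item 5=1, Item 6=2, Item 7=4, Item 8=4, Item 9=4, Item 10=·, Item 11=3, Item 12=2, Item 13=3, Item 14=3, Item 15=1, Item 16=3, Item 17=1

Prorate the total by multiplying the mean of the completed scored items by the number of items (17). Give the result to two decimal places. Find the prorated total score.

40.07

Reverse-coded (reversed = (1+4) − raw = 5 − raw):
  item 5: 5 − 1 = 4
  item 8: 5 − 4 = 1
  item 9: 5 − 4 = 1
Completed scored items (14 of 17): 1, 4, 4, 2, 4, 1, 1, 3, 2, 3, 3, 1, 3, 1; sum = 33.
Person mean = 33 / 14 ≈ 2.3571
Prorated total = (33 / 14) × 17 = 40.07 (to 2 dp)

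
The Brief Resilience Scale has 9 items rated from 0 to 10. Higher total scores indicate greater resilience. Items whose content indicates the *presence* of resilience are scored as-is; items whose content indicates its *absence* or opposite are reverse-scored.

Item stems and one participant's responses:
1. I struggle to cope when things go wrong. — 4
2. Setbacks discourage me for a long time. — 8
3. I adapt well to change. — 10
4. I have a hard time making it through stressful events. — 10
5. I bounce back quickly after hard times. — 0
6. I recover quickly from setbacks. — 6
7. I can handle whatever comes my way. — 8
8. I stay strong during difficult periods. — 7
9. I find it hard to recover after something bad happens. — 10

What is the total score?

Items 1, 2, 4, 9 describe the absence/opposite of resilience → reverse-score.
on a 0–10 scale, reversed = 10 − raw.
  item 1: 10 − 4 = 6
  item 2: 10 − 8 = 2
  item 3: 10
  item 4: 10 − 10 = 0
  item 5: 0
  item 6: 6
  item 7: 8
  item 8: 7
  item 9: 10 − 10 = 0
Total = 6 + 2 + 10 + 0 + 0 + 6 + 8 + 7 + 0 = 39

39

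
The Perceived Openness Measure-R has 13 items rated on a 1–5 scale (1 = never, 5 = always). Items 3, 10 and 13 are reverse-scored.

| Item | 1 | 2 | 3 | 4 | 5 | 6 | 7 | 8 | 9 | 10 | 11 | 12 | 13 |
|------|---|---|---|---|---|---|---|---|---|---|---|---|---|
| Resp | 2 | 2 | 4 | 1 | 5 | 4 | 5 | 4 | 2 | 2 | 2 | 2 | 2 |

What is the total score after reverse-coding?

39

Apply reverse scoring (reverse-coded value = 6 − response):
  item 3: 6 − 4 = 2
  item 10: 6 − 2 = 4
  item 13: 6 − 2 = 4
Scored items: 2, 2, 2, 1, 5, 4, 5, 4, 2, 4, 2, 2, 4
Total = 2 + 2 + 2 + 1 + 5 + 4 + 5 + 4 + 2 + 4 + 2 + 2 + 4 = 39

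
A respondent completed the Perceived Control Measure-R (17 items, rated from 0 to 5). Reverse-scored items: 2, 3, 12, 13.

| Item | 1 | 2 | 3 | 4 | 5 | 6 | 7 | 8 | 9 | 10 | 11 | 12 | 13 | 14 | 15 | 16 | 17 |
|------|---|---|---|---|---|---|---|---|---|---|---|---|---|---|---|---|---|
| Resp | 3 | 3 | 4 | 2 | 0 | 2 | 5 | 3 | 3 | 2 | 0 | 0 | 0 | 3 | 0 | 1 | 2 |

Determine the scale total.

Reverse-scored items use 5 − raw:
  item 2: 5 − 3 = 2
  item 3: 5 − 4 = 1
  item 12: 5 − 0 = 5
  item 13: 5 − 0 = 5
Scored items: 3, 2, 1, 2, 0, 2, 5, 3, 3, 2, 0, 5, 5, 3, 0, 1, 2
Total = 3 + 2 + 1 + 2 + 0 + 2 + 5 + 3 + 3 + 2 + 0 + 5 + 5 + 3 + 0 + 1 + 2 = 39

39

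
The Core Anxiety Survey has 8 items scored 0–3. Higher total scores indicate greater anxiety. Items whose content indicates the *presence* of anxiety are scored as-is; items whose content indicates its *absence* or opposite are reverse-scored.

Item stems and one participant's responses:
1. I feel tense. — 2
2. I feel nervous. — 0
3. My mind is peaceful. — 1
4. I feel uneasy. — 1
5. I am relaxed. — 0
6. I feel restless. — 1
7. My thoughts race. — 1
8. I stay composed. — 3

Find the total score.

10

Items 3, 5, 8 describe the absence/opposite of anxiety → reverse-score.
reversed = (0+3) − raw = 3 − raw.
  item 1: 2
  item 2: 0
  item 3: 3 − 1 = 2
  item 4: 1
  item 5: 3 − 0 = 3
  item 6: 1
  item 7: 1
  item 8: 3 − 3 = 0
Total = 2 + 0 + 2 + 1 + 3 + 1 + 1 + 0 = 10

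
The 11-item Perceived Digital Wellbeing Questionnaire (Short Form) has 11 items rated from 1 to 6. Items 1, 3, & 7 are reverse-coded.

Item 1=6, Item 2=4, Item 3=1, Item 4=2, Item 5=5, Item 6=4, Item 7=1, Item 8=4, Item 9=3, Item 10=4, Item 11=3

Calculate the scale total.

42

Reversing items 1, 3, & 7 with 7 − raw:
Total = (7−6) + 4 + (7−1) + 2 + 5 + 4 + (7−1) + 4 + 3 + 4 + 3
      = 1 + 4 + 6 + 2 + 5 + 4 + 6 + 4 + 3 + 4 + 3 = 42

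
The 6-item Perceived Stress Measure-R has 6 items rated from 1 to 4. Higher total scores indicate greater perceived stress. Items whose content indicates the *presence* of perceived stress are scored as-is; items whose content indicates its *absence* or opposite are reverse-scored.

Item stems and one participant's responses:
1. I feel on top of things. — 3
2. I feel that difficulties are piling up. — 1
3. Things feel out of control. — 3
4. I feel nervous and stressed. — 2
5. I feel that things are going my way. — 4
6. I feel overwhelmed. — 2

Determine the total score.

Items 1, 5 describe the absence/opposite of perceived stress → reverse-score.
reversed = (1+4) − raw = 5 − raw.
  item 1: 5 − 3 = 2
  item 2: 1
  item 3: 3
  item 4: 2
  item 5: 5 − 4 = 1
  item 6: 2
Total = 2 + 1 + 3 + 2 + 1 + 2 = 11

11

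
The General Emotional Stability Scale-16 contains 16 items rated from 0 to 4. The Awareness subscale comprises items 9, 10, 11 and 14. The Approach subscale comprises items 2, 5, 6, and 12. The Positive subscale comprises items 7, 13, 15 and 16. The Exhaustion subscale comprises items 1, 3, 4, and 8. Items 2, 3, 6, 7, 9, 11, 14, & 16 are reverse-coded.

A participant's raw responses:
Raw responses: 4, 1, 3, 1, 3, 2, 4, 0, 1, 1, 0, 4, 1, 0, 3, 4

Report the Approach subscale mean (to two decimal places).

Approach items: 2, 5, 6, 12.
Of these, items 2 and 6 are reverse-coded; on a 0–4 scale, reversed = 4 − raw.
  item 2: 4 − 1 = 3
  item 5: 3
  item 6: 4 − 2 = 2
  item 12: 4
Sum = 3 + 3 + 2 + 4 = 12
Mean = 12 / 4 = 3.00

3.00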